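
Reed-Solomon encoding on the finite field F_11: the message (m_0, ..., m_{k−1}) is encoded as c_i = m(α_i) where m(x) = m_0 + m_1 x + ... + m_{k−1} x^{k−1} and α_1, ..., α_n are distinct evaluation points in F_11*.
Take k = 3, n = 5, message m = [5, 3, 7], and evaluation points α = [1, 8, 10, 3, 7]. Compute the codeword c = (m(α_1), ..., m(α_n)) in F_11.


c = [4, 4, 9, 0, 6]

Message polynomial: m(x) = 5 + 3·x + 7·x^2 (mod 11).
For each evaluation point α_i, compute m(α_i) mod 11:
  α_1 = 1: Horner steps 7 → 10 → 4, so m(1) = 4.
  α_2 = 8: Horner steps 7 → 4 → 4, so m(8) = 4.
  α_3 = 10: Horner steps 7 → 7 → 9, so m(10) = 9.
  α_4 = 3: Horner steps 7 → 2 → 0, so m(3) = 0.
  α_5 = 7: Horner steps 7 → 8 → 6, so m(7) = 6.
Codeword c = [4, 4, 9, 0, 6] ∈ F_11^5.


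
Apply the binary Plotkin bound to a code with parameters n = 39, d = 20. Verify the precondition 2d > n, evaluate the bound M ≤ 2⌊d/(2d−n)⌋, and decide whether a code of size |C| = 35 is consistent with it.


Plotkin bound M ≤ 40; given |C| = 35 ≤ bound (satisfied).

Check applicability: 2d = 40, n = 39.
2d − n = 1 > 0, so Plotkin applies.
Compute d/(2d−n) = 20/1 ≈ 20.0000.
⌊d/(2d−n)⌋ = 20.
Plotkin bound: M ≤ 2·20 = 40.
Given |C| = 35, check: satisfied.
This |C| is below the Plotkin bound.


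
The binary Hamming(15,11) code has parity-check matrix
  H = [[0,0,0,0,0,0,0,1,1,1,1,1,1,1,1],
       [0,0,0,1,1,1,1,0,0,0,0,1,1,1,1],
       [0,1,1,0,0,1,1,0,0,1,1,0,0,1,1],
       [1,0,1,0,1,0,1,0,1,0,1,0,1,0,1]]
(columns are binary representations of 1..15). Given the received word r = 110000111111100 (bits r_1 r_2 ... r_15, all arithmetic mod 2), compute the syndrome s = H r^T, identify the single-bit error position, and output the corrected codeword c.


s = (0, 1, 0, 1)^T, error position = 5, corrected codeword c = 110010111111100

Compute s = H r^T mod 2 one row at a time:
  s_1 = 1 + 1 + 1 + 1 + 1 + 1 + 0 + 0 = 6 ≡ 0 (mod 2).
  s_2 = 0 + 0 + 0 + 1 + 1 + 1 + 0 + 0 = 3 ≡ 1 (mod 2).
  s_3 = 1 + 0 + 0 + 1 + 1 + 1 + 0 + 0 = 4 ≡ 0 (mod 2).
  s_4 = 1 + 0 + 0 + 1 + 1 + 1 + 1 + 0 = 5 ≡ 1 (mod 2).
s = (0, 1, 0, 1)^T — this equals column 5 of H (binary 0101), so error is at position 5.
Correct: flip bit 5 of r = 110000111111100 to get c = 110010111111100.


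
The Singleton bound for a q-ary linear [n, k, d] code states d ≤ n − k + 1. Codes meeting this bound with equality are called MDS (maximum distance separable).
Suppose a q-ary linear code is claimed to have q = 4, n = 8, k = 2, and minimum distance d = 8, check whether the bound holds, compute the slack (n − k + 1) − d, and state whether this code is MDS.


Singleton RHS = n − k + 1 = 7, slack = -1, bound violated (no such code; not MDS).

Singleton bound: d ≤ n − k + 1.
Here n = 8, k = 2, so n − k + 1 = 7.
Given d = 8, check d ≤ 7: NO.
Slack = (n − k + 1) − d = -1.
The slack is negative: d = 8 exceeds n − k + 1 = 7 by 1, so the Singleton bound is violated and no linear [8, 2, 8]_4 code can exist. In particular it is not MDS (MDS requires d = n − k + 1 exactly).
Description: the claimed parameters are [8, 2, 8]_4; such a code would be impossible (violates the Singleton bound).


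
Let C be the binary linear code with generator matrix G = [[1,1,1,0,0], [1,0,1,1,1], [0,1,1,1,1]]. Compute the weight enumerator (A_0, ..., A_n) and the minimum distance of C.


Weight distribution: A_0 = 1, A_1 = 1, A_2 = 1, A_3 = 3, A_4 = 2. Minimum distance d = 1.

Enumerate all 2^3 = 8 messages m ∈ F_2^3.
For each, compute codeword c = mG in F_2^5, then tally its weight.
  m = 000 → c = 00000, weight = 0.
  m = 100 → c = 11100, weight = 3.
  m = 010 → c = 10111, weight = 4.
  m = 110 → c = 01011, weight = 3.
  m = 001 → c = 01111, weight = 4.
  m = 101 → c = 10011, weight = 3.
  m = 011 → c = 11000, weight = 2.
  m = 111 → c = 00100, weight = 1.
Tally weights:
  weight 0: 1 codewords.
  weight 1: 1 codewords.
  weight 2: 1 codewords.
  weight 3: 3 codewords.
  weight 4: 2 codewords.
Minimum distance d = smallest w > 0 with A_w > 0 = 1.
Sanity: Σ A_w = 8 = 2^3 = 8 ✓.


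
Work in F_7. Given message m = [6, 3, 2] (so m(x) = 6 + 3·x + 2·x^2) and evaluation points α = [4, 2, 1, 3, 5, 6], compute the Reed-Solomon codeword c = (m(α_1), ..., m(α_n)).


c = [1, 6, 4, 5, 1, 5]

Message polynomial: m(x) = 6 + 3·x + 2·x^2 (mod 7).
For each evaluation point α_i, compute m(α_i) mod 7:
  α_1 = 4: Horner steps 2 → 4 → 1, so m(4) = 1.
  α_2 = 2: Horner steps 2 → 0 → 6, so m(2) = 6.
  α_3 = 1: Horner steps 2 → 5 → 4, so m(1) = 4.
  α_4 = 3: Horner steps 2 → 2 → 5, so m(3) = 5.
  α_5 = 5: Horner steps 2 → 6 → 1, so m(5) = 1.
  α_6 = 6: Horner steps 2 → 1 → 5, so m(6) = 5.
Codeword c = [1, 6, 4, 5, 1, 5] ∈ F_7^6.


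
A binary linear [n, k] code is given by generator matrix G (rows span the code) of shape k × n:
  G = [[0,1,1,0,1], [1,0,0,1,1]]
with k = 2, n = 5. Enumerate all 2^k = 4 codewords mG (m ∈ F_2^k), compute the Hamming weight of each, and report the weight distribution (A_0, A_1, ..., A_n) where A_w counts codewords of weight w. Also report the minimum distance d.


Weight distribution: A_0 = 1, A_3 = 2, A_4 = 1. Minimum distance d = 3.

Enumerate all 2^2 = 4 messages m ∈ F_2^2.
For each, compute codeword c = mG in F_2^5, then tally its weight.
  m = 00 → c = 00000, weight = 0.
  m = 10 → c = 01101, weight = 3.
  m = 01 → c = 10011, weight = 3.
  m = 11 → c = 11110, weight = 4.
Tally weights:
  weight 0: 1 codewords.
  weight 3: 2 codewords.
  weight 4: 1 codewords.
Minimum distance d = smallest w > 0 with A_w > 0 = 3.
Sanity: Σ A_w = 4 = 2^2 = 4 ✓.


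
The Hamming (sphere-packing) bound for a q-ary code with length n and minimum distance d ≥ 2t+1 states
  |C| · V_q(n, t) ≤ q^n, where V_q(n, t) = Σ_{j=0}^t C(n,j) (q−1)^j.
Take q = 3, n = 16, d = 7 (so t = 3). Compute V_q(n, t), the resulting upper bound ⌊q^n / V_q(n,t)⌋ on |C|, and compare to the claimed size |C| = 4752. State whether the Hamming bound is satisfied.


V_q(n, t) = 4993, q^n = 43046721, Hamming bound = 8621, |C| = 4752 ≤ bound (satisfied).

Step 1: Compute V_q(n, t) = Σ_{j=0}^3 C(n, j) (q−1)^j.
  j = 0: C(16,0)·(2)^0 = 1·1 = 1.
  j = 1: C(16,1)·(2)^1 = 16·2 = 32.
  j = 2: C(16,2)·(2)^2 = 120·4 = 480.
  j = 3: C(16,3)·(2)^3 = 560·8 = 4480.
  V_q(n, t) = 1 + 32 + 480 + 4480 = 4993.
Step 2: q^n = 3^16 = 43046721.
Step 3: Hamming bound ⌊q^n / V_q(n,t)⌋ = ⌊43046721/4993⌋ = 8621.
Step 4: Compare |C| = 4752 to 8621: satisfied.
The claimed |C| lies below the Hamming bound.


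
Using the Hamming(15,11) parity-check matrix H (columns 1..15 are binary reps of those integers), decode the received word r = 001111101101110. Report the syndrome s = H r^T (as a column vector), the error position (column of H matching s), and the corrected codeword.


s = (1, 1, 1, 1)^T, error position = 15, corrected codeword c = 001111101101111

Compute s = H r^T mod 2 one row at a time:
  s_1 = 0 + 1 + 1 + 0 + 1 + 1 + 1 + 0 = 5 ≡ 1 (mod 2).
  s_2 = 1 + 1 + 1 + 1 + 1 + 1 + 1 + 0 = 7 ≡ 1 (mod 2).
  s_3 = 0 + 1 + 1 + 1 + 1 + 0 + 1 + 0 = 5 ≡ 1 (mod 2).
  s_4 = 0 + 1 + 1 + 1 + 1 + 0 + 1 + 0 = 5 ≡ 1 (mod 2).
s = (1, 1, 1, 1)^T — this equals column 15 of H (binary 1111), so error is at position 15.
Correct: flip bit 15 of r = 001111101101110 to get c = 001111101101111.


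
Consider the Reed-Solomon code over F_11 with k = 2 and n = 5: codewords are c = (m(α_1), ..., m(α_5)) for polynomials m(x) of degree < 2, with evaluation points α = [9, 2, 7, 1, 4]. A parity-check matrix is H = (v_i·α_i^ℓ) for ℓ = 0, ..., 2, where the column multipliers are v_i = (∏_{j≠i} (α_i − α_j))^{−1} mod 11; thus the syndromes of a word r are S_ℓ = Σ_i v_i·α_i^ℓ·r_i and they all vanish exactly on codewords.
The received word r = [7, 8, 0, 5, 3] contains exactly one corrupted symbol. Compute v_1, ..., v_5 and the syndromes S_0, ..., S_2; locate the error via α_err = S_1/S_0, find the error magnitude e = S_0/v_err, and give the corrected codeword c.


S = (3, 10, 4), error at position 3, error magnitude e = 10, c = [7, 8, 1, 5, 3].

Step 1: column multipliers v_i = (∏_{j≠i}(α_i − α_j))^{−1} mod 11.
  i = 1 (α = 9): (9−2)(9−7)(9−1)(9−4) = 7·2·8·5 = 560 ≡ 10, so v_1 = 10^{−1} = 10 (mod 11).
  i = 2 (α = 2): (2−9)(2−7)(2−1)(2−4) = (−7)·(−5)·1·(−2) = −70 ≡ 7, so v_2 = 7^{−1} = 8 (mod 11).
  i = 3 (α = 7): (7−9)(7−2)(7−1)(7−4) = (−2)·5·6·3 = −180 ≡ 7, so v_3 = 7^{−1} = 8 (mod 11).
  i = 4 (α = 1): (1−9)(1−2)(1−7)(1−4) = (−8)·(−1)·(−6)·(−3) = 144 ≡ 1, so v_4 = 1^{−1} = 1 (mod 11).
  i = 5 (α = 4): (4−9)(4−2)(4−7)(4−1) = (−5)·2·(−3)·3 = 90 ≡ 2, so v_5 = 2^{−1} = 6 (mod 11).
  v = [10, 8, 8, 1, 6].
Step 2: syndromes of r = [7, 8, 0, 5, 3] (all sums mod 11).
  S_0 = Σ v_i r_i = 10·7 + 8·8 + 8·0 + 1·5 + 6·3 = 157 ≡ 3.
  S_1 = Σ v_i α_i r_i = 10·9·7 + 8·2·8 + 8·7·0 + 1·1·5 + 6·4·3 = 835 ≡ 10.
  α_i^2 mod 11 = [4, 4, 5, 1, 5].
  S_2 = Σ v_i α_i^2 r_i = 10·4·7 + 8·4·8 + 8·5·0 + 1·1·5 + 6·5·3 = 631 ≡ 4.
  S = (3, 10, 4) ≠ 0, so r is not a codeword (an error is present).
Step 3: locate the error. For a single error e at position i, S_ℓ = v_i·e·α_i^ℓ, so α_err = S_1/S_0.
  S_0^{−1} = 3^{−1} = 4 (mod 11), so α_err = 10·4 = 40 ≡ 7 = α_3. Error position i = 3.
  Consistency check: S_2/S_1 = 4·10 = 40 ≡ 7 = α_err ✓ (single-error assumption holds).
Step 4: error magnitude e = S_0/v_3 = S_0·∏_{j≠3}(α_3 − α_j) = 3·7 = 21 ≡ 10 (mod 11).
Step 5: correct position 3: c_3 = r_3 − e = 0 − 10 ≡ 1 (mod 11). Hence c = [7, 8, 1, 5, 3].
  Check: interpolating c through the α_i gives m(x) = 2 + 3·x (degree < 2) with m(α_i) = c_i for every i, so c is indeed a codeword.


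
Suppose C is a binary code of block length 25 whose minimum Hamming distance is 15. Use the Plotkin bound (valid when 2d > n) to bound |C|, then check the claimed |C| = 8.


Plotkin bound M ≤ 6; given |C| = 8 > bound (violated).

Check applicability: 2d = 30, n = 25.
2d − n = 5 > 0, so Plotkin applies.
Compute d/(2d−n) = 15/5 ≈ 3.0000.
⌊d/(2d−n)⌋ = 3.
Plotkin bound: M ≤ 2·3 = 6.
Given |C| = 8, check: VIOLATED.
This |C| is above the Plotkin bound, so no binary code with n = 25, d = 15 and 8 codewords exists.


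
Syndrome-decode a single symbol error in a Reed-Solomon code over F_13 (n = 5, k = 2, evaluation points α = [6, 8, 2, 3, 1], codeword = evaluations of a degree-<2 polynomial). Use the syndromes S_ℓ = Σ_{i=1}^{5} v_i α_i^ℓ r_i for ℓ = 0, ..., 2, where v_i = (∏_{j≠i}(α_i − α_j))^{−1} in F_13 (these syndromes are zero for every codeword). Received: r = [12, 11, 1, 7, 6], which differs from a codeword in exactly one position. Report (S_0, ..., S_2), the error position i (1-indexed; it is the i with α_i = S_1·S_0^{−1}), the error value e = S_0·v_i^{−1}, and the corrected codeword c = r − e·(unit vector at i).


S = (10, 10, 10), error at position 5, error magnitude e = 11, c = [12, 11, 1, 7, 8].

Step 1: column multipliers v_i = (∏_{j≠i}(α_i − α_j))^{−1} mod 13.
  i = 1 (α = 6): (6−8)(6−2)(6−3)(6−1) = (−2)·4·3·5 = −120 ≡ 10, so v_1 = 10^{−1} = 4 (mod 13).
  i = 2 (α = 8): (8−6)(8−2)(8−3)(8−1) = 2·6·5·7 = 420 ≡ 4, so v_2 = 4^{−1} = 10 (mod 13).
  i = 3 (α = 2): (2−6)(2−8)(2−3)(2−1) = (−4)·(−6)·(−1)·1 = −24 ≡ 2, so v_3 = 2^{−1} = 7 (mod 13).
  i = 4 (α = 3): (3−6)(3−8)(3−2)(3−1) = (−3)·(−5)·1·2 = 30 ≡ 4, so v_4 = 4^{−1} = 10 (mod 13).
  i = 5 (α = 1): (1−6)(1−8)(1−2)(1−3) = (−5)·(−7)·(−1)·(−2) = 70 ≡ 5, so v_5 = 5^{−1} = 8 (mod 13).
  v = [4, 10, 7, 10, 8].
Step 2: syndromes of r = [12, 11, 1, 7, 6] (all sums mod 13).
  S_0 = Σ v_i r_i = 4·12 + 10·11 + 7·1 + 10·7 + 8·6 = 283 ≡ 10.
  S_1 = Σ v_i α_i r_i = 4·6·12 + 10·8·11 + 7·2·1 + 10·3·7 + 8·1·6 = 1440 ≡ 10.
  α_i^2 mod 13 = [10, 12, 4, 9, 1].
  S_2 = Σ v_i α_i^2 r_i = 4·10·12 + 10·12·11 + 7·4·1 + 10·9·7 + 8·1·6 = 2506 ≡ 10.
  S = (10, 10, 10) ≠ 0, so r is not a codeword (an error is present).
Step 3: locate the error. For a single error e at position i, S_ℓ = v_i·e·α_i^ℓ, so α_err = S_1/S_0.
  S_0^{−1} = 10^{−1} = 4 (mod 13), so α_err = 10·4 = 40 ≡ 1 = α_5. Error position i = 5.
  Consistency check: S_2/S_1 = 10·4 = 40 ≡ 1 = α_err ✓ (single-error assumption holds).
Step 4: error magnitude e = S_0/v_5 = S_0·∏_{j≠5}(α_5 − α_j) = 10·5 = 50 ≡ 11 (mod 13).
Step 5: correct position 5: c_5 = r_5 − e = 6 − 11 ≡ 8 (mod 13). Hence c = [12, 11, 1, 7, 8].
  Check: interpolating c through the α_i gives m(x) = 2 + 6·x (degree < 2) with m(α_i) = c_i for every i, so c is indeed a codeword.


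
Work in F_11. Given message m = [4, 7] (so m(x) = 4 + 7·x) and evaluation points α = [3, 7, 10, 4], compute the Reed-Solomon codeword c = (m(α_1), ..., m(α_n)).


c = [3, 9, 8, 10]

Message polynomial: m(x) = 4 + 7·x (mod 11).
For each evaluation point α_i, compute m(α_i) mod 11:
  α_1 = 3: Horner steps 7 → 3, so m(3) = 3.
  α_2 = 7: Horner steps 7 → 9, so m(7) = 9.
  α_3 = 10: Horner steps 7 → 8, so m(10) = 8.
  α_4 = 4: Horner steps 7 → 10, so m(4) = 10.
Codeword c = [3, 9, 8, 10] ∈ F_11^4.


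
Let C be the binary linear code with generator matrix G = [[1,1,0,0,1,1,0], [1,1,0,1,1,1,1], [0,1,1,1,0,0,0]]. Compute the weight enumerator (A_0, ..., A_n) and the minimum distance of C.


Weight distribution: A_0 = 1, A_2 = 1, A_3 = 2, A_4 = 1, A_5 = 2, A_6 = 1. Minimum distance d = 2.

Enumerate all 2^3 = 8 messages m ∈ F_2^3.
For each, compute codeword c = mG in F_2^7, then tally its weight.
  m = 000 → c = 0000000, weight = 0.
  m = 100 → c = 1100110, weight = 4.
  m = 010 → c = 1101111, weight = 6.
  m = 110 → c = 0001001, weight = 2.
  m = 001 → c = 0111000, weight = 3.
  m = 101 → c = 1011110, weight = 5.
  m = 011 → c = 1010111, weight = 5.
  m = 111 → c = 0110001, weight = 3.
Tally weights:
  weight 0: 1 codewords.
  weight 2: 1 codewords.
  weight 3: 2 codewords.
  weight 4: 1 codewords.
  weight 5: 2 codewords.
  weight 6: 1 codewords.
Minimum distance d = smallest w > 0 with A_w > 0 = 2.
Sanity: Σ A_w = 8 = 2^3 = 8 ✓.


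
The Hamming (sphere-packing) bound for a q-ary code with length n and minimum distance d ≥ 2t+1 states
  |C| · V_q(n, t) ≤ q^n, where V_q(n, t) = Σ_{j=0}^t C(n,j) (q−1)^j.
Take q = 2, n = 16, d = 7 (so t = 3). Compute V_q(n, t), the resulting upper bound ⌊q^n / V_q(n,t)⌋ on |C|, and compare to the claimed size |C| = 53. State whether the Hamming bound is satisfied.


V_q(n, t) = 697, q^n = 65536, Hamming bound = 94, |C| = 53 ≤ bound (satisfied).

Step 1: Compute V_q(n, t) = Σ_{j=0}^3 C(n, j) (q−1)^j.
  j = 0: C(16,0)·(1)^0 = 1·1 = 1.
  j = 1: C(16,1)·(1)^1 = 16·1 = 16.
  j = 2: C(16,2)·(1)^2 = 120·1 = 120.
  j = 3: C(16,3)·(1)^3 = 560·1 = 560.
  V_q(n, t) = 1 + 16 + 120 + 560 = 697.
Step 2: q^n = 2^16 = 65536.
Step 3: Hamming bound ⌊q^n / V_q(n,t)⌋ = ⌊65536/697⌋ = 94.
Step 4: Compare |C| = 53 to 94: satisfied.
The claimed |C| lies below the Hamming bound.


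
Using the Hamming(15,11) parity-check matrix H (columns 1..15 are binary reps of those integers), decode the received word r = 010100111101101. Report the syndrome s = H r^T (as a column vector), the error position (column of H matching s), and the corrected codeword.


s = (0, 1, 0, 0)^T, error position = 4, corrected codeword c = 010000111101101

Compute s = H r^T mod 2 one row at a time:
  s_1 = 1 + 1 + 1 + 0 + 1 + 1 + 0 + 1 = 6 ≡ 0 (mod 2).
  s_2 = 1 + 0 + 0 + 1 + 1 + 1 + 0 + 1 = 5 ≡ 1 (mod 2).
  s_3 = 1 + 0 + 0 + 1 + 1 + 0 + 0 + 1 = 4 ≡ 0 (mod 2).
  s_4 = 0 + 0 + 0 + 1 + 1 + 0 + 1 + 1 = 4 ≡ 0 (mod 2).
s = (0, 1, 0, 0)^T — this equals column 4 of H (binary 0100), so error is at position 4.
Correct: flip bit 4 of r = 010100111101101 to get c = 010000111101101.


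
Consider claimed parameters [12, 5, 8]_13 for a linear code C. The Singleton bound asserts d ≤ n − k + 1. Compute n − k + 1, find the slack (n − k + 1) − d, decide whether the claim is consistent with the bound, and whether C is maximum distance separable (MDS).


Singleton RHS = n − k + 1 = 8, slack = 0, bound satisfied, MDS.

Singleton bound: d ≤ n − k + 1.
Here n = 12, k = 5, so n − k + 1 = 8.
Given d = 8, check d ≤ 8: YES.
Slack = (n − k + 1) − d = 0.
The code is MDS (slack = 0).
Description: the claimed parameters are [12, 5, 8]_13; such a code would be MDS (meets Singleton bound).


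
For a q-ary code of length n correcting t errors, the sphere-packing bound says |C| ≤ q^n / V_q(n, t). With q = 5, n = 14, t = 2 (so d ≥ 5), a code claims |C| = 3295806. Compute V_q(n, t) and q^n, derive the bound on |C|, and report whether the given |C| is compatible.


V_q(n, t) = 1513, q^n = 6103515625, Hamming bound = 4034048, |C| = 3295806 ≤ bound (satisfied).

Step 1: Compute V_q(n, t) = Σ_{j=0}^2 C(n, j) (q−1)^j.
  j = 0: C(14,0)·(4)^0 = 1·1 = 1.
  j = 1: C(14,1)·(4)^1 = 14·4 = 56.
  j = 2: C(14,2)·(4)^2 = 91·16 = 1456.
  V_q(n, t) = 1 + 56 + 1456 = 1513.
Step 2: q^n = 5^14 = 6103515625.
Step 3: Hamming bound ⌊q^n / V_q(n,t)⌋ = ⌊6103515625/1513⌋ = 4034048.
Step 4: Compare |C| = 3295806 to 4034048: satisfied.
The claimed |C| lies below the Hamming bound.


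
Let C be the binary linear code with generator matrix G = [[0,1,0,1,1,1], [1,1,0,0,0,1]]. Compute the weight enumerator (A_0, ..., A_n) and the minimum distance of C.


Weight distribution: A_0 = 1, A_3 = 2, A_4 = 1. Minimum distance d = 3.

Enumerate all 2^2 = 4 messages m ∈ F_2^2.
For each, compute codeword c = mG in F_2^6, then tally its weight.
  m = 00 → c = 000000, weight = 0.
  m = 10 → c = 010111, weight = 4.
  m = 01 → c = 110001, weight = 3.
  m = 11 → c = 100110, weight = 3.
Tally weights:
  weight 0: 1 codewords.
  weight 3: 2 codewords.
  weight 4: 1 codewords.
Minimum distance d = smallest w > 0 with A_w > 0 = 3.
Sanity: Σ A_w = 4 = 2^2 = 4 ✓.


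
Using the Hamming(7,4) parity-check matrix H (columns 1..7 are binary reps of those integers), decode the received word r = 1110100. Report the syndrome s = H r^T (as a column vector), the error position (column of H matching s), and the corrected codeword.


s = (1, 0, 1)^T, error position = 5, corrected codeword c = 1110000

Compute s = H r^T mod 2 one row at a time:
  s_1 = 0 + 1 + 0 + 0 = 1 ≡ 1 (mod 2).
  s_2 = 1 + 1 + 0 + 0 = 2 ≡ 0 (mod 2).
  s_3 = 1 + 1 + 1 + 0 = 3 ≡ 1 (mod 2).
s = (1, 0, 1)^T — this equals column 5 of H (binary 101), so error is at position 5.
Correct: flip bit 5 of r = 1110100 to get c = 1110000.


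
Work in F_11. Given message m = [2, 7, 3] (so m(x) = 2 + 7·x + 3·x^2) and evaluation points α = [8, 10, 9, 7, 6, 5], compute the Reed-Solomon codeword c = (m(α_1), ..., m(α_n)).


c = [8, 9, 0, 0, 9, 2]

Message polynomial: m(x) = 2 + 7·x + 3·x^2 (mod 11).
For each evaluation point α_i, compute m(α_i) mod 11:
  α_1 = 8: Horner steps 3 → 9 → 8, so m(8) = 8.
  α_2 = 10: Horner steps 3 → 4 → 9, so m(10) = 9.
  α_3 = 9: Horner steps 3 → 1 → 0, so m(9) = 0.
  α_4 = 7: Horner steps 3 → 6 → 0, so m(7) = 0.
  α_5 = 6: Horner steps 3 → 3 → 9, so m(6) = 9.
  α_6 = 5: Horner steps 3 → 0 → 2, so m(5) = 2.
Codeword c = [8, 9, 0, 0, 9, 2] ∈ F_11^6.


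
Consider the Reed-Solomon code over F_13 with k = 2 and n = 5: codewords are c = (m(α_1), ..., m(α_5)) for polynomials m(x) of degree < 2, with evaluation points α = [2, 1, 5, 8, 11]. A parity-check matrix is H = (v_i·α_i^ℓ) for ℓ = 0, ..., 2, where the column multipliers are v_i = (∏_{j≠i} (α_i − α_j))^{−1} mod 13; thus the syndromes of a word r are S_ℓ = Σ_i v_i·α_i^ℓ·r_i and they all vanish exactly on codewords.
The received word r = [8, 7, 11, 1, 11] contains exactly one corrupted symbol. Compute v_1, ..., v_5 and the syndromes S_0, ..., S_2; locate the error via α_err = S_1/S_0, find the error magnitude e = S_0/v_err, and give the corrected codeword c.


S = (9, 8, 10), error at position 5, error magnitude e = 7, c = [8, 7, 11, 1, 4].

Step 1: column multipliers v_i = (∏_{j≠i}(α_i − α_j))^{−1} mod 13.
  i = 1 (α = 2): (2−1)(2−5)(2−8)(2−11) = 1·(−3)·(−6)·(−9) = −162 ≡ 7, so v_1 = 7^{−1} = 2 (mod 13).
  i = 2 (α = 1): (1−2)(1−5)(1−8)(1−11) = (−1)·(−4)·(−7)·(−10) = 280 ≡ 7, so v_2 = 7^{−1} = 2 (mod 13).
  i = 3 (α = 5): (5−2)(5−1)(5−8)(5−11) = 3·4·(−3)·(−6) = 216 ≡ 8, so v_3 = 8^{−1} = 5 (mod 13).
  i = 4 (α = 8): (8−2)(8−1)(8−5)(8−11) = 6·7·3·(−3) = −378 ≡ 12, so v_4 = 12^{−1} = 12 (mod 13).
  i = 5 (α = 11): (11−2)(11−1)(11−5)(11−8) = 9·10·6·3 = 1620 ≡ 8, so v_5 = 8^{−1} = 5 (mod 13).
  v = [2, 2, 5, 12, 5].
Step 2: syndromes of r = [8, 7, 11, 1, 11] (all sums mod 13).
  S_0 = Σ v_i r_i = 2·8 + 2·7 + 5·11 + 12·1 + 5·11 = 152 ≡ 9.
  S_1 = Σ v_i α_i r_i = 2·2·8 + 2·1·7 + 5·5·11 + 12·8·1 + 5·11·11 = 1022 ≡ 8.
  α_i^2 mod 13 = [4, 1, 12, 12, 4].
  S_2 = Σ v_i α_i^2 r_i = 2·4·8 + 2·1·7 + 5·12·11 + 12·12·1 + 5·4·11 = 1102 ≡ 10.
  S = (9, 8, 10) ≠ 0, so r is not a codeword (an error is present).
Step 3: locate the error. For a single error e at position i, S_ℓ = v_i·e·α_i^ℓ, so α_err = S_1/S_0.
  S_0^{−1} = 9^{−1} = 3 (mod 13), so α_err = 8·3 = 24 ≡ 11 = α_5. Error position i = 5.
  Consistency check: S_2/S_1 = 10·5 = 50 ≡ 11 = α_err ✓ (single-error assumption holds).
Step 4: error magnitude e = S_0/v_5 = S_0·∏_{j≠5}(α_5 − α_j) = 9·8 = 72 ≡ 7 (mod 13).
Step 5: correct position 5: c_5 = r_5 − e = 11 − 7 ≡ 4 (mod 13). Hence c = [8, 7, 11, 1, 4].
  Check: interpolating c through the α_i gives m(x) = 6 + 1·x (degree < 2) with m(α_i) = c_i for every i, so c is indeed a codeword.


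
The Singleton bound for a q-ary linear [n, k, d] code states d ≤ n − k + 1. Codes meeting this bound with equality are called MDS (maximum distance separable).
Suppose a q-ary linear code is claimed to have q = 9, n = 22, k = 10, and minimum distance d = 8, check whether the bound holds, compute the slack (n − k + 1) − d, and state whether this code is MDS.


Singleton RHS = n − k + 1 = 13, slack = 5, bound satisfied, not MDS.

Singleton bound: d ≤ n − k + 1.
Here n = 22, k = 10, so n − k + 1 = 13.
Given d = 8, check d ≤ 13: YES.
Slack = (n − k + 1) − d = 5.
The code is NOT MDS (slack = 5 > 0).
Description: the claimed parameters are [22, 10, 8]_9; such a code would be non-MDS.


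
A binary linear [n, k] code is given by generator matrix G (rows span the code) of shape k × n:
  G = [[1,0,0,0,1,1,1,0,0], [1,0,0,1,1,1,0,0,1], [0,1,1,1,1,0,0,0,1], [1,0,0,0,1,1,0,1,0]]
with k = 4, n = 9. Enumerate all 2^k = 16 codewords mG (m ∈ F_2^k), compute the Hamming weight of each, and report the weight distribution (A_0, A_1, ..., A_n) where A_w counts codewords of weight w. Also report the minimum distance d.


Weight distribution: A_0 = 1, A_2 = 1, A_3 = 2, A_4 = 5, A_5 = 2, A_6 = 1, A_7 = 4. Minimum distance d = 2.

Enumerate all 2^4 = 16 messages m ∈ F_2^4.
For each, compute codeword c = mG in F_2^9, then tally its weight.
  m = 0000 → c = 000000000, weight = 0.
  m = 1000 → c = 100011100, weight = 4.
  m = 0100 → c = 100111001, weight = 5.
  m = 1100 → c = 000100101, weight = 3.
  m = 0010 → c = 011110001, weight = 5.
  m = 1010 → c = 111101101, weight = 7.
  m = 0110 → c = 111001000, weight = 4.
  m = 1110 → c = 011010100, weight = 4.
  m = 0001 → c = 100011010, weight = 4.
  m = 1001 → c = 000000110, weight = 2.
  m = 0101 → c = 000100011, weight = 3.
  m = 1101 → c = 100111111, weight = 7.
  m = 0011 → c = 111101011, weight = 7.
  m = 1011 → c = 011110111, weight = 7.
  m = 0111 → c = 011010010, weight = 4.
  m = 1111 → c = 111001110, weight = 6.
Tally weights:
  weight 0: 1 codewords.
  weight 2: 1 codewords.
  weight 3: 2 codewords.
  weight 4: 5 codewords.
  weight 5: 2 codewords.
  weight 6: 1 codewords.
  weight 7: 4 codewords.
Minimum distance d = smallest w > 0 with A_w > 0 = 2.
Sanity: Σ A_w = 16 = 2^4 = 16 ✓.


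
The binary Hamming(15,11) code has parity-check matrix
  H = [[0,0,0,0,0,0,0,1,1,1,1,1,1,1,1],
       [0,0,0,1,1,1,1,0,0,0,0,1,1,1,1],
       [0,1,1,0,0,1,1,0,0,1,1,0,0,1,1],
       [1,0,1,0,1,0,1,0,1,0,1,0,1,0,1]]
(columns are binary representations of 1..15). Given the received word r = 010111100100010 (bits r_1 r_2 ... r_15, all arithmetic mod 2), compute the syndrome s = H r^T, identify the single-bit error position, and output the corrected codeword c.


s = (0, 1, 1, 0)^T, error position = 6, corrected codeword c = 010110100100010

Compute s = H r^T mod 2 one row at a time:
  s_1 = 0 + 0 + 1 + 0 + 0 + 0 + 1 + 0 = 2 ≡ 0 (mod 2).
  s_2 = 1 + 1 + 1 + 1 + 0 + 0 + 1 + 0 = 5 ≡ 1 (mod 2).
  s_3 = 1 + 0 + 1 + 1 + 1 + 0 + 1 + 0 = 5 ≡ 1 (mod 2).
  s_4 = 0 + 0 + 1 + 1 + 0 + 0 + 0 + 0 = 2 ≡ 0 (mod 2).
s = (0, 1, 1, 0)^T — this equals column 6 of H (binary 0110), so error is at position 6.
Correct: flip bit 6 of r = 010111100100010 to get c = 010110100100010.


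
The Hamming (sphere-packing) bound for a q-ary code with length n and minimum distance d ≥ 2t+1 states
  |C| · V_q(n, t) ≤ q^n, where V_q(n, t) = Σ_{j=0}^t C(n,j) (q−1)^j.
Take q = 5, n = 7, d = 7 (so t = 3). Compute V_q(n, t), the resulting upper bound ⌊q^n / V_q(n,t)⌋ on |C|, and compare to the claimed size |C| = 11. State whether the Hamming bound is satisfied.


V_q(n, t) = 2605, q^n = 78125, Hamming bound = 29, |C| = 11 ≤ bound (satisfied).

Step 1: Compute V_q(n, t) = Σ_{j=0}^3 C(n, j) (q−1)^j.
  j = 0: C(7,0)·(4)^0 = 1·1 = 1.
  j = 1: C(7,1)·(4)^1 = 7·4 = 28.
  j = 2: C(7,2)·(4)^2 = 21·16 = 336.
  j = 3: C(7,3)·(4)^3 = 35·64 = 2240.
  V_q(n, t) = 1 + 28 + 336 + 2240 = 2605.
Step 2: q^n = 5^7 = 78125.
Step 3: Hamming bound ⌊q^n / V_q(n,t)⌋ = ⌊78125/2605⌋ = 29.
Step 4: Compare |C| = 11 to 29: satisfied.
The claimed |C| lies below the Hamming bound.


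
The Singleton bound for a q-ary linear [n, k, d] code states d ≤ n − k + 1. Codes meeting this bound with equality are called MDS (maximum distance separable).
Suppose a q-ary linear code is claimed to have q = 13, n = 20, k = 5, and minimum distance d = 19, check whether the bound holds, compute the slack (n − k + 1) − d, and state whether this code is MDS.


Singleton RHS = n − k + 1 = 16, slack = -3, bound violated (no such code; not MDS).

Singleton bound: d ≤ n − k + 1.
Here n = 20, k = 5, so n − k + 1 = 16.
Given d = 19, check d ≤ 16: NO.
Slack = (n − k + 1) − d = -3.
The slack is negative: d = 19 exceeds n − k + 1 = 16 by 3, so the Singleton bound is violated and no linear [20, 5, 19]_13 code can exist. In particular it is not MDS (MDS requires d = n − k + 1 exactly).
Description: the claimed parameters are [20, 5, 19]_13; such a code would be impossible (violates the Singleton bound).


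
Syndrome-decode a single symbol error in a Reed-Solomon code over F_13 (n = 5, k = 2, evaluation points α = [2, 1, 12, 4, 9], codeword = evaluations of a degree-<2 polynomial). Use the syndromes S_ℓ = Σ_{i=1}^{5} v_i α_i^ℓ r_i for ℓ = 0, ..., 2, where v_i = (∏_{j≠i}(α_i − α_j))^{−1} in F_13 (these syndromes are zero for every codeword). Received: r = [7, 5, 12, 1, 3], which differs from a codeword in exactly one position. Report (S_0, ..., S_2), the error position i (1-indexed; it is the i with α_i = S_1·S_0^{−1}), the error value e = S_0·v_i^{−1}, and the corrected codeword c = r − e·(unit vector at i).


S = (4, 8, 3), error at position 1, error magnitude e = 12, c = [8, 5, 12, 1, 3].

Step 1: column multipliers v_i = (∏_{j≠i}(α_i − α_j))^{−1} mod 13.
  i = 1 (α = 2): (2−1)(2−12)(2−4)(2−9) = 1·(−10)·(−2)·(−7) = −140 ≡ 3, so v_1 = 3^{−1} = 9 (mod 13).
  i = 2 (α = 1): (1−2)(1−12)(1−4)(1−9) = (−1)·(−11)·(−3)·(−8) = 264 ≡ 4, so v_2 = 4^{−1} = 10 (mod 13).
  i = 3 (α = 12): (12−2)(12−1)(12−4)(12−9) = 10·11·8·3 = 2640 ≡ 1, so v_3 = 1^{−1} = 1 (mod 13).
  i = 4 (α = 4): (4−2)(4−1)(4−12)(4−9) = 2·3·(−8)·(−5) = 240 ≡ 6, so v_4 = 6^{−1} = 11 (mod 13).
  i = 5 (α = 9): (9−2)(9−1)(9−12)(9−4) = 7·8·(−3)·5 = −840 ≡ 5, so v_5 = 5^{−1} = 8 (mod 13).
  v = [9, 10, 1, 11, 8].
Step 2: syndromes of r = [7, 5, 12, 1, 3] (all sums mod 13).
  S_0 = Σ v_i r_i = 9·7 + 10·5 + 1·12 + 11·1 + 8·3 = 160 ≡ 4.
  S_1 = Σ v_i α_i r_i = 9·2·7 + 10·1·5 + 1·12·12 + 11·4·1 + 8·9·3 = 580 ≡ 8.
  α_i^2 mod 13 = [4, 1, 1, 3, 3].
  S_2 = Σ v_i α_i^2 r_i = 9·4·7 + 10·1·5 + 1·1·12 + 11·3·1 + 8·3·3 = 419 ≡ 3.
  S = (4, 8, 3) ≠ 0, so r is not a codeword (an error is present).
Step 3: locate the error. For a single error e at position i, S_ℓ = v_i·e·α_i^ℓ, so α_err = S_1/S_0.
  S_0^{−1} = 4^{−1} = 10 (mod 13), so α_err = 8·10 = 80 ≡ 2 = α_1. Error position i = 1.
  Consistency check: S_2/S_1 = 3·5 = 15 ≡ 2 = α_err ✓ (single-error assumption holds).
Step 4: error magnitude e = S_0/v_1 = S_0·∏_{j≠1}(α_1 − α_j) = 4·3 = 12 ≡ 12 (mod 13).
Step 5: correct position 1: c_1 = r_1 − e = 7 − 12 ≡ 8 (mod 13). Hence c = [8, 5, 12, 1, 3].
  Check: interpolating c through the α_i gives m(x) = 2 + 3·x (degree < 2) with m(α_i) = c_i for every i, so c is indeed a codeword.


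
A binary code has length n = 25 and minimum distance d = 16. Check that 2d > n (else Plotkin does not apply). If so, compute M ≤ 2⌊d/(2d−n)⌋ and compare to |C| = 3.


Plotkin bound M ≤ 4; given |C| = 3 ≤ bound (satisfied).

Check applicability: 2d = 32, n = 25.
2d − n = 7 > 0, so Plotkin applies.
Compute d/(2d−n) = 16/7 ≈ 2.2857.
⌊d/(2d−n)⌋ = 2.
Plotkin bound: M ≤ 2·2 = 4.
Given |C| = 3, check: satisfied.
This |C| is below the Plotkin bound.


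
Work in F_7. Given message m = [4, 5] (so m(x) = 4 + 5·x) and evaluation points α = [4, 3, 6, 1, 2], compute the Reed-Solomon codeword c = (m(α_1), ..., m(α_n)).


c = [3, 5, 6, 2, 0]

Message polynomial: m(x) = 4 + 5·x (mod 7).
For each evaluation point α_i, compute m(α_i) mod 7:
  α_1 = 4: Horner steps 5 → 3, so m(4) = 3.
  α_2 = 3: Horner steps 5 → 5, so m(3) = 5.
  α_3 = 6: Horner steps 5 → 6, so m(6) = 6.
  α_4 = 1: Horner steps 5 → 2, so m(1) = 2.
  α_5 = 2: Horner steps 5 → 0, so m(2) = 0.
Codeword c = [3, 5, 6, 2, 0] ∈ F_7^5.


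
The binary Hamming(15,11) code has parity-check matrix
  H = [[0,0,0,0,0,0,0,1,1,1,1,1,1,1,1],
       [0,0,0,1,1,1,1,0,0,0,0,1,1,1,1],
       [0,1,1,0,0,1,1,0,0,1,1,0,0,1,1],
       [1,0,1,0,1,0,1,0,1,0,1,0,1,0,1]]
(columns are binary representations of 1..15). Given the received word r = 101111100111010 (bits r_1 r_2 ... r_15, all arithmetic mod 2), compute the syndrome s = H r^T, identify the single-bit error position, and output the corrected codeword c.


s = (0, 0, 0, 1)^T, error position = 1, corrected codeword c = 001111100111010

Compute s = H r^T mod 2 one row at a time:
  s_1 = 0 + 0 + 1 + 1 + 1 + 0 + 1 + 0 = 4 ≡ 0 (mod 2).
  s_2 = 1 + 1 + 1 + 1 + 1 + 0 + 1 + 0 = 6 ≡ 0 (mod 2).
  s_3 = 0 + 1 + 1 + 1 + 1 + 1 + 1 + 0 = 6 ≡ 0 (mod 2).
  s_4 = 1 + 1 + 1 + 1 + 0 + 1 + 0 + 0 = 5 ≡ 1 (mod 2).
s = (0, 0, 0, 1)^T — this equals column 1 of H (binary 0001), so error is at position 1.
Correct: flip bit 1 of r = 101111100111010 to get c = 001111100111010.


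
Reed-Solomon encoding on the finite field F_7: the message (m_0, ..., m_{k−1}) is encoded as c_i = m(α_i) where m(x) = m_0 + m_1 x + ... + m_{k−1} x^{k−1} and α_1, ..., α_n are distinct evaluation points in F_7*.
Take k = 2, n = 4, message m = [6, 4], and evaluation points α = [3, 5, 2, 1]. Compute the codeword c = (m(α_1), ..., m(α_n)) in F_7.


c = [4, 5, 0, 3]

Message polynomial: m(x) = 6 + 4·x (mod 7).
For each evaluation point α_i, compute m(α_i) mod 7:
  α_1 = 3: Horner steps 4 → 4, so m(3) = 4.
  α_2 = 5: Horner steps 4 → 5, so m(5) = 5.
  α_3 = 2: Horner steps 4 → 0, so m(2) = 0.
  α_4 = 1: Horner steps 4 → 3, so m(1) = 3.
Codeword c = [4, 5, 0, 3] ∈ F_7^4.


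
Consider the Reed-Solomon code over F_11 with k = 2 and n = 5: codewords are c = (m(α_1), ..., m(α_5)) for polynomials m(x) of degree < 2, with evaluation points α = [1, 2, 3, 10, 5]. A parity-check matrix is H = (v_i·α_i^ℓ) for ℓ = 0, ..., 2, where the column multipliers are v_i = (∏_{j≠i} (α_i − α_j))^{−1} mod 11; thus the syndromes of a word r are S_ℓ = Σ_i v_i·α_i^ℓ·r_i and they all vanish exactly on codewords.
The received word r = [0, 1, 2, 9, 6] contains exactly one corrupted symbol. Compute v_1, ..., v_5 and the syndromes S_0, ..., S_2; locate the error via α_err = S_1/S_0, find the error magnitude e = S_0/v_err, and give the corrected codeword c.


S = (2, 10, 6), error at position 5, error magnitude e = 2, c = [0, 1, 2, 9, 4].

Step 1: column multipliers v_i = (∏_{j≠i}(α_i − α_j))^{−1} mod 11.
  i = 1 (α = 1): (1−2)(1−3)(1−10)(1−5) = (−1)·(−2)·(−9)·(−4) = 72 ≡ 6, so v_1 = 6^{−1} = 2 (mod 11).
  i = 2 (α = 2): (2−1)(2−3)(2−10)(2−5) = 1·(−1)·(−8)·(−3) = −24 ≡ 9, so v_2 = 9^{−1} = 5 (mod 11).
  i = 3 (α = 3): (3−1)(3−2)(3−10)(3−5) = 2·1·(−7)·(−2) = 28 ≡ 6, so v_3 = 6^{−1} = 2 (mod 11).
  i = 4 (α = 10): (10−1)(10−2)(10−3)(10−5) = 9·8·7·5 = 2520 ≡ 1, so v_4 = 1^{−1} = 1 (mod 11).
  i = 5 (α = 5): (5−1)(5−2)(5−3)(5−10) = 4·3·2·(−5) = −120 ≡ 1, so v_5 = 1^{−1} = 1 (mod 11).
  v = [2, 5, 2, 1, 1].
Step 2: syndromes of r = [0, 1, 2, 9, 6] (all sums mod 11).
  S_0 = Σ v_i r_i = 2·0 + 5·1 + 2·2 + 1·9 + 1·6 = 24 ≡ 2.
  S_1 = Σ v_i α_i r_i = 2·1·0 + 5·2·1 + 2·3·2 + 1·10·9 + 1·5·6 = 142 ≡ 10.
  α_i^2 mod 11 = [1, 4, 9, 1, 3].
  S_2 = Σ v_i α_i^2 r_i = 2·1·0 + 5·4·1 + 2·9·2 + 1·1·9 + 1·3·6 = 83 ≡ 6.
  S = (2, 10, 6) ≠ 0, so r is not a codeword (an error is present).
Step 3: locate the error. For a single error e at position i, S_ℓ = v_i·e·α_i^ℓ, so α_err = S_1/S_0.
  S_0^{−1} = 2^{−1} = 6 (mod 11), so α_err = 10·6 = 60 ≡ 5 = α_5. Error position i = 5.
  Consistency check: S_2/S_1 = 6·10 = 60 ≡ 5 = α_err ✓ (single-error assumption holds).
Step 4: error magnitude e = S_0/v_5 = S_0·∏_{j≠5}(α_5 − α_j) = 2·1 = 2 ≡ 2 (mod 11).
Step 5: correct position 5: c_5 = r_5 − e = 6 − 2 ≡ 4 (mod 11). Hence c = [0, 1, 2, 9, 4].
  Check: interpolating c through the α_i gives m(x) = 10 + 1·x (degree < 2) with m(α_i) = c_i for every i, so c is indeed a codeword.


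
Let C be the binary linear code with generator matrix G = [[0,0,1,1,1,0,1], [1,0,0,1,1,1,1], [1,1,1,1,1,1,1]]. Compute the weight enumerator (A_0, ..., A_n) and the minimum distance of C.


Weight distribution: A_0 = 1, A_2 = 1, A_3 = 2, A_4 = 2, A_5 = 1, A_7 = 1. Minimum distance d = 2.

Enumerate all 2^3 = 8 messages m ∈ F_2^3.
For each, compute codeword c = mG in F_2^7, then tally its weight.
  m = 000 → c = 0000000, weight = 0.
  m = 100 → c = 0011101, weight = 4.
  m = 010 → c = 1001111, weight = 5.
  m = 110 → c = 1010010, weight = 3.
  m = 001 → c = 1111111, weight = 7.
  m = 101 → c = 1100010, weight = 3.
  m = 011 → c = 0110000, weight = 2.
  m = 111 → c = 0101101, weight = 4.
Tally weights:
  weight 0: 1 codewords.
  weight 2: 1 codewords.
  weight 3: 2 codewords.
  weight 4: 2 codewords.
  weight 5: 1 codewords.
  weight 7: 1 codewords.
Minimum distance d = smallest w > 0 with A_w > 0 = 2.
Sanity: Σ A_w = 8 = 2^3 = 8 ✓.


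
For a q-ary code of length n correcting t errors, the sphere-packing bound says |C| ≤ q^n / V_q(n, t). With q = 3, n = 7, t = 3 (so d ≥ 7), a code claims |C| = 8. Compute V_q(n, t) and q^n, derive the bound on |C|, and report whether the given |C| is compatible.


V_q(n, t) = 379, q^n = 2187, Hamming bound = 5, |C| = 8 > bound (violated).

Step 1: Compute V_q(n, t) = Σ_{j=0}^3 C(n, j) (q−1)^j.
  j = 0: C(7,0)·(2)^0 = 1·1 = 1.
  j = 1: C(7,1)·(2)^1 = 7·2 = 14.
  j = 2: C(7,2)·(2)^2 = 21·4 = 84.
  j = 3: C(7,3)·(2)^3 = 35·8 = 280.
  V_q(n, t) = 1 + 14 + 84 + 280 = 379.
Step 2: q^n = 3^7 = 2187.
Step 3: Hamming bound ⌊q^n / V_q(n,t)⌋ = ⌊2187/379⌋ = 5.
Step 4: Compare |C| = 8 to 5: violated.
The claimed |C| lies above the Hamming bound, so no 3-ary code of length 7 with d ≥ 7 can have 8 codewords.


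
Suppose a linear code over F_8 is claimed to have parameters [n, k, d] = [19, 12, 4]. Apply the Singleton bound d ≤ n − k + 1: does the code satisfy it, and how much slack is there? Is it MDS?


Singleton RHS = n − k + 1 = 8, slack = 4, bound satisfied, not MDS.

Singleton bound: d ≤ n − k + 1.
Here n = 19, k = 12, so n − k + 1 = 8.
Given d = 4, check d ≤ 8: YES.
Slack = (n − k + 1) − d = 4.
The code is NOT MDS (slack = 4 > 0).
Description: the claimed parameters are [19, 12, 4]_8; such a code would be non-MDS.


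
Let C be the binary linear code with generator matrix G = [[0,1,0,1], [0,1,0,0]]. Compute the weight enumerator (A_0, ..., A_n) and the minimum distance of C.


Weight distribution: A_0 = 1, A_1 = 2, A_2 = 1. Minimum distance d = 1.

Enumerate all 2^2 = 4 messages m ∈ F_2^2.
For each, compute codeword c = mG in F_2^4, then tally its weight.
  m = 00 → c = 0000, weight = 0.
  m = 10 → c = 0101, weight = 2.
  m = 01 → c = 0100, weight = 1.
  m = 11 → c = 0001, weight = 1.
Tally weights:
  weight 0: 1 codewords.
  weight 1: 2 codewords.
  weight 2: 1 codewords.
Minimum distance d = smallest w > 0 with A_w > 0 = 1.
Sanity: Σ A_w = 4 = 2^2 = 4 ✓.


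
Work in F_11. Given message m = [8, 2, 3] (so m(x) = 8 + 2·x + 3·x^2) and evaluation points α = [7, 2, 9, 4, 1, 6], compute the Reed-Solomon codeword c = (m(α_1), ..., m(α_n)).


c = [4, 2, 5, 9, 2, 7]

Message polynomial: m(x) = 8 + 2·x + 3·x^2 (mod 11).
For each evaluation point α_i, compute m(α_i) mod 11:
  α_1 = 7: Horner steps 3 → 1 → 4, so m(7) = 4.
  α_2 = 2: Horner steps 3 → 8 → 2, so m(2) = 2.
  α_3 = 9: Horner steps 3 → 7 → 5, so m(9) = 5.
  α_4 = 4: Horner steps 3 → 3 → 9, so m(4) = 9.
  α_5 = 1: Horner steps 3 → 5 → 2, so m(1) = 2.
  α_6 = 6: Horner steps 3 → 9 → 7, so m(6) = 7.
Codeword c = [4, 2, 5, 9, 2, 7] ∈ F_11^6.


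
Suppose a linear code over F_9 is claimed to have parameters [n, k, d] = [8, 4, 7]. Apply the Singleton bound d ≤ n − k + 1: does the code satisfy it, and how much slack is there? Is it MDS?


Singleton RHS = n − k + 1 = 5, slack = -2, bound violated (no such code; not MDS).

Singleton bound: d ≤ n − k + 1.
Here n = 8, k = 4, so n − k + 1 = 5.
Given d = 7, check d ≤ 5: NO.
Slack = (n − k + 1) − d = -2.
The slack is negative: d = 7 exceeds n − k + 1 = 5 by 2, so the Singleton bound is violated and no linear [8, 4, 7]_9 code can exist. In particular it is not MDS (MDS requires d = n − k + 1 exactly).
Description: the claimed parameters are [8, 4, 7]_9; such a code would be impossible (violates the Singleton bound).


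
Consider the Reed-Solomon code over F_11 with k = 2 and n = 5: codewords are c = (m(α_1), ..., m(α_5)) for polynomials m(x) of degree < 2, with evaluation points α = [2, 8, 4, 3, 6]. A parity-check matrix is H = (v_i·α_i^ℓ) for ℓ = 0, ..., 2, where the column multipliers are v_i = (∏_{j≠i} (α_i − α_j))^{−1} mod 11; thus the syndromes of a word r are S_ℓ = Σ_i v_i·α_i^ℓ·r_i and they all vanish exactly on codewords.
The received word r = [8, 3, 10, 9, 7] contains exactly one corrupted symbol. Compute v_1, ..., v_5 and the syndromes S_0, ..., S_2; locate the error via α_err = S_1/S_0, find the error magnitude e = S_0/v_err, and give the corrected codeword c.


S = (4, 2, 1), error at position 5, error magnitude e = 6, c = [8, 3, 10, 9, 1].

Step 1: column multipliers v_i = (∏_{j≠i}(α_i − α_j))^{−1} mod 11.
  i = 1 (α = 2): (2−8)(2−4)(2−3)(2−6) = (−6)·(−2)·(−1)·(−4) = 48 ≡ 4, so v_1 = 4^{−1} = 3 (mod 11).
  i = 2 (α = 8): (8−2)(8−4)(8−3)(8−6) = 6·4·5·2 = 240 ≡ 9, so v_2 = 9^{−1} = 5 (mod 11).
  i = 3 (α = 4): (4−2)(4−8)(4−3)(4−6) = 2·(−4)·1·(−2) = 16 ≡ 5, so v_3 = 5^{−1} = 9 (mod 11).
  i = 4 (α = 3): (3−2)(3−8)(3−4)(3−6) = 1·(−5)·(−1)·(−3) = −15 ≡ 7, so v_4 = 7^{−1} = 8 (mod 11).
  i = 5 (α = 6): (6−2)(6−8)(6−4)(6−3) = 4·(−2)·2·3 = −48 ≡ 7, so v_5 = 7^{−1} = 8 (mod 11).
  v = [3, 5, 9, 8, 8].
Step 2: syndromes of r = [8, 3, 10, 9, 7] (all sums mod 11).
  S_0 = Σ v_i r_i = 3·8 + 5·3 + 9·10 + 8·9 + 8·7 = 257 ≡ 4.
  S_1 = Σ v_i α_i r_i = 3·2·8 + 5·8·3 + 9·4·10 + 8·3·9 + 8·6·7 = 1080 ≡ 2.
  α_i^2 mod 11 = [4, 9, 5, 9, 3].
  S_2 = Σ v_i α_i^2 r_i = 3·4·8 + 5·9·3 + 9·5·10 + 8·9·9 + 8·3·7 = 1497 ≡ 1.
  S = (4, 2, 1) ≠ 0, so r is not a codeword (an error is present).
Step 3: locate the error. For a single error e at position i, S_ℓ = v_i·e·α_i^ℓ, so α_err = S_1/S_0.
  S_0^{−1} = 4^{−1} = 3 (mod 11), so α_err = 2·3 = 6 ≡ 6 = α_5. Error position i = 5.
  Consistency check: S_2/S_1 = 1·6 = 6 ≡ 6 = α_err ✓ (single-error assumption holds).
Step 4: error magnitude e = S_0/v_5 = S_0·∏_{j≠5}(α_5 − α_j) = 4·7 = 28 ≡ 6 (mod 11).
Step 5: correct position 5: c_5 = r_5 − e = 7 − 6 ≡ 1 (mod 11). Hence c = [8, 3, 10, 9, 1].
  Check: interpolating c through the α_i gives m(x) = 6 + 1·x (degree < 2) with m(α_i) = c_i for every i, so c is indeed a codeword.
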